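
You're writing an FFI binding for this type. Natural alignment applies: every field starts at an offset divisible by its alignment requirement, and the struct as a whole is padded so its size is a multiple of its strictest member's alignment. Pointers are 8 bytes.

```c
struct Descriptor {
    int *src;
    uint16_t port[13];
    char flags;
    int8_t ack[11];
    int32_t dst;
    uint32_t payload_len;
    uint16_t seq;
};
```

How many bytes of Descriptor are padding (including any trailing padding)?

8

src at 0 (size 8, align 8) → ends 8
port at 8 (size 26, align 2) → ends 34
flags at 34 (size 1, align 1) → ends 35
ack at 35 (size 11, align 1) → ends 46
pad 2 to align 4 for dst
dst at 48 (size 4, align 4) → ends 52
payload_len at 52 (size 4, align 4) → ends 56
seq at 56 (size 2, align 2) → ends 58
tail pad 6 to reach multiple of 8
total 64 bytes, alignment 8
data bytes 56, size 64 → padding 8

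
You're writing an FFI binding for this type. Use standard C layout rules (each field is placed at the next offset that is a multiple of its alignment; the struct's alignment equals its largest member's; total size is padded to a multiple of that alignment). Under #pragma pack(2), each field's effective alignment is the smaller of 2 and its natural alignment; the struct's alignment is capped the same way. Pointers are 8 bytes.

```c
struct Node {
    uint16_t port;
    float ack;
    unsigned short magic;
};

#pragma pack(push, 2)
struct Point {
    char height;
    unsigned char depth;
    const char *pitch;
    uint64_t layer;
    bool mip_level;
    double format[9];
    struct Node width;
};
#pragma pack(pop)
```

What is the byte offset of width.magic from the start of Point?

100

Node: port at 0 (size 2, align 2) → ends 2; pad 2 to align 4 for ack; ack at 4 (size 4, align 4) → ends 8; magic at 8 (size 2, align 2) → ends 10; tail pad 2 to reach multiple of 4; total 12 bytes, alignment 4
height at 0 (size 1, align 1) → ends 1
depth at 1 (size 1, align 1) → ends 2
pitch at 2 (size 8, align 2) → ends 10
layer at 10 (size 8, align 2) → ends 18
mip_level at 18 (size 1, align 1) → ends 19
pad 1 to align 2 for format
format at 20 (size 72, align 2) → ends 92
width at 92 (size 12, align 2) → ends 104
within Node: magic at 8
92 + 8 = 100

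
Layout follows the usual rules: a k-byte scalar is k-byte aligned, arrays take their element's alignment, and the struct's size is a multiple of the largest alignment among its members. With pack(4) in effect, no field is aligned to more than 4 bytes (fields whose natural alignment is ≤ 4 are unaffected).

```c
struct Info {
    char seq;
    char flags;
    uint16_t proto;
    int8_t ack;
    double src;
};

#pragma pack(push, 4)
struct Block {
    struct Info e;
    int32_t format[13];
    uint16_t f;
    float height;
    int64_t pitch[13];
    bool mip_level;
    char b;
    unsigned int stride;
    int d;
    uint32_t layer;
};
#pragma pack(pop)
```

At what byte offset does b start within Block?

Info: 0..1  seq  (1B, 1-aligned); 1..2  flags  (1B, 1-aligned); 2..4  proto  (2B, 2-aligned); 4..5  ack  (1B, 1-aligned); 5..8  -- padding (3B); 8..16  src  (8B, 8-aligned); sizeof = 16, alignof = 8
0..16  e  (16B, 4-aligned)
16..68  format  (52B, 4-aligned)
68..70  f  (2B, 2-aligned)
70..72  -- padding (2B)
72..76  height  (4B, 4-aligned)
76..180  pitch  (104B, 4-aligned)
180..181  mip_level  (1B, 1-aligned)
181..182  b  (1B, 1-aligned)

181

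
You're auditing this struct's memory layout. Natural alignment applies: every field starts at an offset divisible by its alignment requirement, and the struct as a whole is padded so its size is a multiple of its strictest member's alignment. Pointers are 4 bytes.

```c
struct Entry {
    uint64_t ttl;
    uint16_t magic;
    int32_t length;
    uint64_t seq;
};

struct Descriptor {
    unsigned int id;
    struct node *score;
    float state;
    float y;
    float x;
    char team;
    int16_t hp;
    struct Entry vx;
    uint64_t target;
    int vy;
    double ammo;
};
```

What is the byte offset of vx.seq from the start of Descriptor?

Entry: 0..8  ttl  (8B, 8-aligned); 8..10  magic  (2B, 2-aligned); 10..12  -- padding (2B); 12..16  length  (4B, 4-aligned); 16..24  seq  (8B, 8-aligned); sizeof = 24, alignof = 8
0..4  id  (4B, 4-aligned)
4..8  score  (4B, 4-aligned)
8..12  state  (4B, 4-aligned)
12..16  y  (4B, 4-aligned)
16..20  x  (4B, 4-aligned)
20..21  team  (1B, 1-aligned)
21..22  -- padding (1B)
22..24  hp  (2B, 2-aligned)
24..48  vx  (24B, 8-aligned)
within Entry: seq at 16
24 + 16 = 40

40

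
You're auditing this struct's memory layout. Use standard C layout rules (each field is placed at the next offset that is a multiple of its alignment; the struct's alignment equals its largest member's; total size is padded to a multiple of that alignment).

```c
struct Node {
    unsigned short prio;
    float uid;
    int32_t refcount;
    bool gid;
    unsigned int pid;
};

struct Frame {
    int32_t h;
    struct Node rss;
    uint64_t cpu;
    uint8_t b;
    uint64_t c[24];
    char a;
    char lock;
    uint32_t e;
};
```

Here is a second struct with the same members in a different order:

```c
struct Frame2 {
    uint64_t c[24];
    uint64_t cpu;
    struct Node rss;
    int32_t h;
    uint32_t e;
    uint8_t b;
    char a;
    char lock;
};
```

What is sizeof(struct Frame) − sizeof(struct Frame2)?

8

Node: 0..2  prio  (2B, 2-aligned); 2..4  -- padding (2B); 4..8  uid  (4B, 4-aligned); 8..12  refcount  (4B, 4-aligned); 12..13  gid  (1B, 1-aligned); 13..16  -- padding (3B); 16..20  pid  (4B, 4-aligned); sizeof = 20, alignof = 4
0..4  h  (4B, 4-aligned)
4..24  rss  (20B, 4-aligned)
24..32  cpu  (8B, 8-aligned)
32..33  b  (1B, 1-aligned)
33..40  -- padding (7B)
40..232  c  (192B, 8-aligned)
232..233  a  (1B, 1-aligned)
233..234  lock  (1B, 1-aligned)
234..236  -- padding (2B)
236..240  e  (4B, 4-aligned)
sizeof = 240, alignof = 8
— Frame2 —
0..192  c  (192B, 8-aligned)
192..200  cpu  (8B, 8-aligned)
200..220  rss  (20B, 4-aligned)
220..224  h  (4B, 4-aligned)
224..228  e  (4B, 4-aligned)
228..229  b  (1B, 1-aligned)
229..230  a  (1B, 1-aligned)
230..231  lock  (1B, 1-aligned)
231..232  -- tail padding (1B)
sizeof = 232, alignof = 8
240 − 232 = 8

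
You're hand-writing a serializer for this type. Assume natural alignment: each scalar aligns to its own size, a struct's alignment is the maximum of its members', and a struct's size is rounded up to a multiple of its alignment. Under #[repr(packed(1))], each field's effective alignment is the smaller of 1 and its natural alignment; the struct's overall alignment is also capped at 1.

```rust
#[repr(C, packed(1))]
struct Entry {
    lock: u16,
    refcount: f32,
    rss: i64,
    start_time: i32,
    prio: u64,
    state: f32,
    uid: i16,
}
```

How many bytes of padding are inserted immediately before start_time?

lock at 0 (size 2, align 1) → ends 2
refcount at 2 (size 4, align 1) → ends 6
rss at 6 (size 8, align 1) → ends 14
start_time at 14 (size 4, align 1) → ends 18

0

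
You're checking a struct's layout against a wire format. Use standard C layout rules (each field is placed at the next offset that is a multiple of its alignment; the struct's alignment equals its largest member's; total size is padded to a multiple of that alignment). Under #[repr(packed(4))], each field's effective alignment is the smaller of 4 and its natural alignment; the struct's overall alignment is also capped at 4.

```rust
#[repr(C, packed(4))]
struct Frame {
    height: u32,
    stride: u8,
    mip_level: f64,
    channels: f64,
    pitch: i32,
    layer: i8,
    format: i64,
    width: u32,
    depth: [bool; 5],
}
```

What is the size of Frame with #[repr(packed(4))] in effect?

52

0..4  height  (4B, 4-aligned)
4..5  stride  (1B, 1-aligned)
5..8  -- padding (3B)
8..16  mip_level  (8B, 4-aligned)
16..24  channels  (8B, 4-aligned)
24..28  pitch  (4B, 4-aligned)
28..29  layer  (1B, 1-aligned)
29..32  -- padding (3B)
32..40  format  (8B, 4-aligned)
40..44  width  (4B, 4-aligned)
44..49  depth  (5B, 1-aligned)
49..52  -- tail padding (3B)
sizeof = 52, alignof = 4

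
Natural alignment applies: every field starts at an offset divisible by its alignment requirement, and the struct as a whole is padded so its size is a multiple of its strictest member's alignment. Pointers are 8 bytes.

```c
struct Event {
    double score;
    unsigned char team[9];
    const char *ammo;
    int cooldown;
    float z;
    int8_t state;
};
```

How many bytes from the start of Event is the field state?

40

score at 0 (size 8, align 8) → ends 8
team at 8 (size 9, align 1) → ends 17
pad 7 to align 8 for ammo
ammo at 24 (size 8, align 8) → ends 32
cooldown at 32 (size 4, align 4) → ends 36
z at 36 (size 4, align 4) → ends 40
state at 40 (size 1, align 1) → ends 41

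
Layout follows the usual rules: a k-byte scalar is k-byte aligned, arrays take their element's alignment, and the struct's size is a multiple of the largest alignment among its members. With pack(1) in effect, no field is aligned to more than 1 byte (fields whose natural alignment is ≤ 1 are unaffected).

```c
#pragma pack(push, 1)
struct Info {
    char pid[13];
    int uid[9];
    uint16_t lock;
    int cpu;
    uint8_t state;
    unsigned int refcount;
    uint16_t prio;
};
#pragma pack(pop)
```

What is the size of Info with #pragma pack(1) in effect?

62

pid at 0 (size 13, align 1) → ends 13
uid at 13 (size 36, align 1) → ends 49
lock at 49 (size 2, align 1) → ends 51
cpu at 51 (size 4, align 1) → ends 55
state at 55 (size 1, align 1) → ends 56
refcount at 56 (size 4, align 1) → ends 60
prio at 60 (size 2, align 1) → ends 62
total 62 bytes, alignment 1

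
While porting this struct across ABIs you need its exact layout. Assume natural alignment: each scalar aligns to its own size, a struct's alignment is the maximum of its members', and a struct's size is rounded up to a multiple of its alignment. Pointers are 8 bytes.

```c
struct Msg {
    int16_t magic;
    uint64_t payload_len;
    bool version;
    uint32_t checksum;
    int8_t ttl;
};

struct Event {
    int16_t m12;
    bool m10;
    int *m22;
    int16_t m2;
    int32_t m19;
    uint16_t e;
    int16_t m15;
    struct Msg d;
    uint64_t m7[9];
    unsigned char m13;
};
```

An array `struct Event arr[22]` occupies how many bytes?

3168

Msg: 0..2  magic  (2B, 2-aligned); 2..8  -- padding (6B); 8..16  payload_len  (8B, 8-aligned); 16..17  version  (1B, 1-aligned); 17..20  -- padding (3B); 20..24  checksum  (4B, 4-aligned); 24..25  ttl  (1B, 1-aligned); 25..32  -- tail padding (7B); sizeof = 32, alignof = 8
0..2  m12  (2B, 2-aligned)
2..3  m10  (1B, 1-aligned)
3..8  -- padding (5B)
8..16  m22  (8B, 8-aligned)
16..18  m2  (2B, 2-aligned)
18..20  -- padding (2B)
20..24  m19  (4B, 4-aligned)
24..26  e  (2B, 2-aligned)
26..28  m15  (2B, 2-aligned)
28..32  -- padding (4B)
32..64  d  (32B, 8-aligned)
64..136  m7  (72B, 8-aligned)
136..137  m13  (1B, 1-aligned)
137..144  -- tail padding (7B)
sizeof = 144, alignof = 8
array of 22: 22 × 144 = 3168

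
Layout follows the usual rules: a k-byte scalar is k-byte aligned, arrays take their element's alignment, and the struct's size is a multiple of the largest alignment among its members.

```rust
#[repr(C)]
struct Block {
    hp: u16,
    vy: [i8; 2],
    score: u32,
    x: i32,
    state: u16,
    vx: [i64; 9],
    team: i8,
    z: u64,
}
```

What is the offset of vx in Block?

hp at 0 (size 2, align 2) → ends 2
vy at 2 (size 2, align 1) → ends 4
score at 4 (size 4, align 4) → ends 8
x at 8 (size 4, align 4) → ends 12
state at 12 (size 2, align 2) → ends 14
pad 2 to align 8 for vx
vx at 16 (size 72, align 8) → ends 88

16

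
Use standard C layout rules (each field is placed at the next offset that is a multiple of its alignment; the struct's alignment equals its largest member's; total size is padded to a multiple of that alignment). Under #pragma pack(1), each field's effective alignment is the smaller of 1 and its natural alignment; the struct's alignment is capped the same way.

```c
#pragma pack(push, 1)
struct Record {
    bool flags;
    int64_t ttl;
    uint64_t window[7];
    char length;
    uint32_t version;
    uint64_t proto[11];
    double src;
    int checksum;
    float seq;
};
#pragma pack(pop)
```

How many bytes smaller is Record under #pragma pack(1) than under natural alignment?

natural layout:
  flags at 0 (size 1, align 1) → ends 1
  pad 7 to align 8 for ttl
  ttl at 8 (size 8, align 8) → ends 16
  window at 16 (size 56, align 8) → ends 72
  length at 72 (size 1, align 1) → ends 73
  pad 3 to align 4 for version
  version at 76 (size 4, align 4) → ends 80
  proto at 80 (size 88, align 8) → ends 168
  src at 168 (size 8, align 8) → ends 176
  checksum at 176 (size 4, align 4) → ends 180
  seq at 180 (size 4, align 4) → ends 184
  total 184 bytes, alignment 8
packed(1) layout:
  flags at 0 (size 1, align 1) → ends 1
  ttl at 1 (size 8, align 1) → ends 9
  window at 9 (size 56, align 1) → ends 65
  length at 65 (size 1, align 1) → ends 66
  version at 66 (size 4, align 1) → ends 70
  proto at 70 (size 88, align 1) → ends 158
  src at 158 (size 8, align 1) → ends 166
  checksum at 166 (size 4, align 1) → ends 170
  seq at 170 (size 4, align 1) → ends 174
  total 174 bytes, alignment 1
184 − 174 = 10

10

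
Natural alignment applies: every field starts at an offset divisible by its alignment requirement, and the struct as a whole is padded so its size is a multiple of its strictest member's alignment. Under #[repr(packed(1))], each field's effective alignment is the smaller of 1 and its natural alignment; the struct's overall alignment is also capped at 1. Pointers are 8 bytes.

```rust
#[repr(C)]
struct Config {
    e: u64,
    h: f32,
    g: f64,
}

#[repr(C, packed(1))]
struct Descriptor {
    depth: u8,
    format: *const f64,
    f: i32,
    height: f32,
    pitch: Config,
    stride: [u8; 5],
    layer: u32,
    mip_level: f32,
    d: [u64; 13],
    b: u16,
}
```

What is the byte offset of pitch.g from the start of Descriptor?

Config: @0: e [8B, align 8] → 8; @8: h [4B, align 4] → 12; +4 pad (align 8); @16: g [8B, align 8] → 24; size 24, align 8
@0: depth [1B, align 1] → 1
@1: format [8B, align 1] → 9
@9: f [4B, align 1] → 13
@13: height [4B, align 1] → 17
@17: pitch [24B, align 1] → 41
within Config: g at 16
17 + 16 = 33

33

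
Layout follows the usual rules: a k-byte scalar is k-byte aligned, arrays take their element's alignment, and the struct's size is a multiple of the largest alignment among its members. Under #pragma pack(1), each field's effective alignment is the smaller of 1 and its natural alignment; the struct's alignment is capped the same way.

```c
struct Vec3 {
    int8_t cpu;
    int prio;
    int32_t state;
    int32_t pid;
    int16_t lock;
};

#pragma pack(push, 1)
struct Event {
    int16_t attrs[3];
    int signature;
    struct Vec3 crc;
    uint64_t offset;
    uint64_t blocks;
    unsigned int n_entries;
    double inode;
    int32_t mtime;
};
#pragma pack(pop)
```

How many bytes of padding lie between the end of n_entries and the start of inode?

Vec3: 0..1  cpu  (1B, 1-aligned); 1..4  -- padding (3B); 4..8  prio  (4B, 4-aligned); 8..12  state  (4B, 4-aligned); 12..16  pid  (4B, 4-aligned); 16..18  lock  (2B, 2-aligned); 18..20  -- tail padding (2B); sizeof = 20, alignof = 4
0..6  attrs  (6B, 1-aligned)
6..10  signature  (4B, 1-aligned)
10..30  crc  (20B, 1-aligned)
30..38  offset  (8B, 1-aligned)
38..46  blocks  (8B, 1-aligned)
46..50  n_entries  (4B, 1-aligned)
50..58  inode  (8B, 1-aligned)

0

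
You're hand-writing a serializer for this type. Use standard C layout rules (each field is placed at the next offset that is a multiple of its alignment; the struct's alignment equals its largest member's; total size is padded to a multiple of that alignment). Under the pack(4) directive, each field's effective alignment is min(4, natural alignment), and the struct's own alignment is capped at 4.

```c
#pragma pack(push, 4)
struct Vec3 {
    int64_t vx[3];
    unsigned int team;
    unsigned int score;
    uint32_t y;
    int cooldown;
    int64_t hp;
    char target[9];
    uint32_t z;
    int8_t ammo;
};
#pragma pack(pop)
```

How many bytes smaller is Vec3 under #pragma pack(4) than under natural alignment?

4

natural layout:
  0..24  vx  (24B, 8-aligned)
  24..28  team  (4B, 4-aligned)
  28..32  score  (4B, 4-aligned)
  32..36  y  (4B, 4-aligned)
  36..40  cooldown  (4B, 4-aligned)
  40..48  hp  (8B, 8-aligned)
  48..57  target  (9B, 1-aligned)
  57..60  -- padding (3B)
  60..64  z  (4B, 4-aligned)
  64..65  ammo  (1B, 1-aligned)
  65..72  -- tail padding (7B)
  sizeof = 72, alignof = 8
packed(4) layout:
  0..24  vx  (24B, 4-aligned)
  24..28  team  (4B, 4-aligned)
  28..32  score  (4B, 4-aligned)
  32..36  y  (4B, 4-aligned)
  36..40  cooldown  (4B, 4-aligned)
  40..48  hp  (8B, 4-aligned)
  48..57  target  (9B, 1-aligned)
  57..60  -- padding (3B)
  60..64  z  (4B, 4-aligned)
  64..65  ammo  (1B, 1-aligned)
  65..68  -- tail padding (3B)
  sizeof = 68, alignof = 4
72 − 68 = 4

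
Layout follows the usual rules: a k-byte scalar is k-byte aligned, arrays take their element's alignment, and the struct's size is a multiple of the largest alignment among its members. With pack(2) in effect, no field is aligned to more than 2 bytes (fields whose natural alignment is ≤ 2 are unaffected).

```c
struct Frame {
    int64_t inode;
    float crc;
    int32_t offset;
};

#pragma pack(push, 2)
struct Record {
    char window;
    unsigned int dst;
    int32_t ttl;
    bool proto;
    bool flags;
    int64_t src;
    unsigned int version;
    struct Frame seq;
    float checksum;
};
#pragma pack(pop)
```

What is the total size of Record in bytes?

Frame: @0: inode [8B, align 8] → 8; @8: crc [4B, align 4] → 12; @12: offset [4B, align 4] → 16; size 16, align 8
@0: window [1B, align 1] → 1
+1 pad (align 2)
@2: dst [4B, align 2] → 6
@6: ttl [4B, align 2] → 10
@10: proto [1B, align 1] → 11
@11: flags [1B, align 1] → 12
@12: src [8B, align 2] → 20
@20: version [4B, align 2] → 24
@24: seq [16B, align 2] → 40
@40: checksum [4B, align 2] → 44
size 44, align 2

44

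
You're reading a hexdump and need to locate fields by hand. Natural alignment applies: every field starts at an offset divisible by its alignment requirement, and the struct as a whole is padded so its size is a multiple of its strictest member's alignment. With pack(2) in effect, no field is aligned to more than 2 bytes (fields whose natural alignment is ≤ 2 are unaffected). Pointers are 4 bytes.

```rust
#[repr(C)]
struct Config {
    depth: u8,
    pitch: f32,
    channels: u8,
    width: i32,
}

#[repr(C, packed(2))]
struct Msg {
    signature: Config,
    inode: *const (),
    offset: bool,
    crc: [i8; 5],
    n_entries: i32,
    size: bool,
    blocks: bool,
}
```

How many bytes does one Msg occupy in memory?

32

Config: @0: depth [1B, align 1] → 1; +3 pad (align 4); @4: pitch [4B, align 4] → 8; @8: channels [1B, align 1] → 9; +3 pad (align 4); @12: width [4B, align 4] → 16; size 16, align 4
@0: signature [16B, align 2] → 16
@16: inode [4B, align 2] → 20
@20: offset [1B, align 1] → 21
@21: crc [5B, align 1] → 26
@26: n_entries [4B, align 2] → 30
@30: size [1B, align 1] → 31
@31: blocks [1B, align 1] → 32
size 32, align 2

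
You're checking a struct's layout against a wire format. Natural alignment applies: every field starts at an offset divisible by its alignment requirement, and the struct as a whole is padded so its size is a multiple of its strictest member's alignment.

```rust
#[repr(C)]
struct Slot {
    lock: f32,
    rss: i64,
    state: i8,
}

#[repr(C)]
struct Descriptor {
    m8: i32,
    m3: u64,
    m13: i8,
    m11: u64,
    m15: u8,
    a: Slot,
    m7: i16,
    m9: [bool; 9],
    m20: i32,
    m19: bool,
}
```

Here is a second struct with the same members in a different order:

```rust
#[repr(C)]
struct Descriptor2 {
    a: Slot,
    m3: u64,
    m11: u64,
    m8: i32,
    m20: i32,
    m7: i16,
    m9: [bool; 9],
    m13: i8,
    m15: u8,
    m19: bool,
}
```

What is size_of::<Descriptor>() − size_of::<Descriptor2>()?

Slot: 0..4  lock  (4B, 4-aligned); 4..8  -- padding (4B); 8..16  rss  (8B, 8-aligned); 16..17  state  (1B, 1-aligned); 17..24  -- tail padding (7B); sizeof = 24, alignof = 8
0..4  m8  (4B, 4-aligned)
4..8  -- padding (4B)
8..16  m3  (8B, 8-aligned)
16..17  m13  (1B, 1-aligned)
17..24  -- padding (7B)
24..32  m11  (8B, 8-aligned)
32..33  m15  (1B, 1-aligned)
33..40  -- padding (7B)
40..64  a  (24B, 8-aligned)
64..66  m7  (2B, 2-aligned)
66..75  m9  (9B, 1-aligned)
75..76  -- padding (1B)
76..80  m20  (4B, 4-aligned)
80..81  m19  (1B, 1-aligned)
81..88  -- tail padding (7B)
sizeof = 88, alignof = 8
— Descriptor2 —
0..24  a  (24B, 8-aligned)
24..32  m3  (8B, 8-aligned)
32..40  m11  (8B, 8-aligned)
40..44  m8  (4B, 4-aligned)
44..48  m20  (4B, 4-aligned)
48..50  m7  (2B, 2-aligned)
50..59  m9  (9B, 1-aligned)
59..60  m13  (1B, 1-aligned)
60..61  m15  (1B, 1-aligned)
61..62  m19  (1B, 1-aligned)
62..64  -- tail padding (2B)
sizeof = 64, alignof = 8
88 − 64 = 24

24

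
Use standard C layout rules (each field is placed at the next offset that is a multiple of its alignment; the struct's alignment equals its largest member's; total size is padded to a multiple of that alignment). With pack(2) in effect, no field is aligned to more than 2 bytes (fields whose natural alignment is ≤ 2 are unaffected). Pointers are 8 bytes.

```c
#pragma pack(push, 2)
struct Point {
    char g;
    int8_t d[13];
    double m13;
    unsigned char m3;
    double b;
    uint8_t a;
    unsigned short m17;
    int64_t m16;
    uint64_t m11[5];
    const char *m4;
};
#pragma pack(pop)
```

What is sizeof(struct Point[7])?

@0: g [1B, align 1] → 1
@1: d [13B, align 1] → 14
@14: m13 [8B, align 2] → 22
@22: m3 [1B, align 1] → 23
+1 pad (align 2)
@24: b [8B, align 2] → 32
@32: a [1B, align 1] → 33
+1 pad (align 2)
@34: m17 [2B, align 2] → 36
@36: m16 [8B, align 2] → 44
@44: m11 [40B, align 2] → 84
@84: m4 [8B, align 2] → 92
size 92, align 2
array of 7: 7 × 92 = 644

644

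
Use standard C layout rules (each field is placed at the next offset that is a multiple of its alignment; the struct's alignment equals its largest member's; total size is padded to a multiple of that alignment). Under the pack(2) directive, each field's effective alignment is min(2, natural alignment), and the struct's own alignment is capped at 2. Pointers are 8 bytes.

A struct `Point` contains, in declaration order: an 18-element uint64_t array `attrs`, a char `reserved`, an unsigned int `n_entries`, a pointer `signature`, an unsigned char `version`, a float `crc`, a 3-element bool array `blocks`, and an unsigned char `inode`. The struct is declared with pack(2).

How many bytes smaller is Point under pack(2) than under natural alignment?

8

natural layout:
  @0: attrs [144B, align 8] → 144
  @144: reserved [1B, align 1] → 145
  +3 pad (align 4)
  @148: n_entries [4B, align 4] → 152
  @152: signature [8B, align 8] → 160
  @160: version [1B, align 1] → 161
  +3 pad (align 4)
  @164: crc [4B, align 4] → 168
  @168: blocks [3B, align 1] → 171
  @171: inode [1B, align 1] → 172
  +4 tail pad (align 8)
  size 176, align 8
packed(2) layout:
  @0: attrs [144B, align 2] → 144
  @144: reserved [1B, align 1] → 145
  +1 pad (align 2)
  @146: n_entries [4B, align 2] → 150
  @150: signature [8B, align 2] → 158
  @158: version [1B, align 1] → 159
  +1 pad (align 2)
  @160: crc [4B, align 2] → 164
  @164: blocks [3B, align 1] → 167
  @167: inode [1B, align 1] → 168
  size 168, align 2
176 − 168 = 8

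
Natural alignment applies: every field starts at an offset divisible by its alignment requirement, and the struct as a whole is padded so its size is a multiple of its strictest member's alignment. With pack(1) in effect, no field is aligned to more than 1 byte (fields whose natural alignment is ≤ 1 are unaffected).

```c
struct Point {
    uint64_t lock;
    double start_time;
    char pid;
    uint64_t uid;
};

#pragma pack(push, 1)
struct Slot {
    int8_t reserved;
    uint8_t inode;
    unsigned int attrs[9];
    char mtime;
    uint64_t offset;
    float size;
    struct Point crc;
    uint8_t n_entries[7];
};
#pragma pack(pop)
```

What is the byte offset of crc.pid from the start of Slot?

67

Point: lock at 0 (size 8, align 8) → ends 8; start_time at 8 (size 8, align 8) → ends 16; pid at 16 (size 1, align 1) → ends 17; pad 7 to align 8 for uid; uid at 24 (size 8, align 8) → ends 32; total 32 bytes, alignment 8
reserved at 0 (size 1, align 1) → ends 1
inode at 1 (size 1, align 1) → ends 2
attrs at 2 (size 36, align 1) → ends 38
mtime at 38 (size 1, align 1) → ends 39
offset at 39 (size 8, align 1) → ends 47
size at 47 (size 4, align 1) → ends 51
crc at 51 (size 32, align 1) → ends 83
within Point: pid at 16
51 + 16 = 67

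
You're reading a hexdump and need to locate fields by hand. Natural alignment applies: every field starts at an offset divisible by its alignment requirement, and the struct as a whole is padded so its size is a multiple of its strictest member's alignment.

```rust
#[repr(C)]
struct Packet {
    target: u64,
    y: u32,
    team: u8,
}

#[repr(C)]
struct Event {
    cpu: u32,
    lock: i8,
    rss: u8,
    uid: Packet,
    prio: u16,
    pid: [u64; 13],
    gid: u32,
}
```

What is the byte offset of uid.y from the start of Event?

16

Packet: @0: target [8B, align 8] → 8; @8: y [4B, align 4] → 12; @12: team [1B, align 1] → 13; +3 tail pad (align 8); size 16, align 8
@0: cpu [4B, align 4] → 4
@4: lock [1B, align 1] → 5
@5: rss [1B, align 1] → 6
+2 pad (align 8)
@8: uid [16B, align 8] → 24
within Packet: y at 8
8 + 8 = 16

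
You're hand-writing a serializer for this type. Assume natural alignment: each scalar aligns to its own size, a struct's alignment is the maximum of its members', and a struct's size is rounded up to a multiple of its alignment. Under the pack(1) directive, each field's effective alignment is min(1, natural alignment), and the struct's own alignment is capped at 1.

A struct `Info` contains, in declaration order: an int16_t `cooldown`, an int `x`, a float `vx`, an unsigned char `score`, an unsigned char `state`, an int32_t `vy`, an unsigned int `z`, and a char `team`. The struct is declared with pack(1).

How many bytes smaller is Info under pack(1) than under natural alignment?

7

natural layout:
  @0: cooldown [2B, align 2] → 2
  +2 pad (align 4)
  @4: x [4B, align 4] → 8
  @8: vx [4B, align 4] → 12
  @12: score [1B, align 1] → 13
  @13: state [1B, align 1] → 14
  +2 pad (align 4)
  @16: vy [4B, align 4] → 20
  @20: z [4B, align 4] → 24
  @24: team [1B, align 1] → 25
  +3 tail pad (align 4)
  size 28, align 4
packed(1) layout:
  @0: cooldown [2B, align 1] → 2
  @2: x [4B, align 1] → 6
  @6: vx [4B, align 1] → 10
  @10: score [1B, align 1] → 11
  @11: state [1B, align 1] → 12
  @12: vy [4B, align 1] → 16
  @16: z [4B, align 1] → 20
  @20: team [1B, align 1] → 21
  size 21, align 1
28 − 21 = 7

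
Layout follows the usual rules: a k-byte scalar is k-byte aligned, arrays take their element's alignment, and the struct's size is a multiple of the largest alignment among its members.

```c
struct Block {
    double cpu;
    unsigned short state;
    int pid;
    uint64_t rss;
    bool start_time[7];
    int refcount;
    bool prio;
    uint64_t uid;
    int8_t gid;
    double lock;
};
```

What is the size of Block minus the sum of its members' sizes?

cpu at 0 (size 8, align 8) → ends 8
state at 8 (size 2, align 2) → ends 10
pad 2 to align 4 for pid
pid at 12 (size 4, align 4) → ends 16
rss at 16 (size 8, align 8) → ends 24
start_time at 24 (size 7, align 1) → ends 31
pad 1 to align 4 for refcount
refcount at 32 (size 4, align 4) → ends 36
prio at 36 (size 1, align 1) → ends 37
pad 3 to align 8 for uid
uid at 40 (size 8, align 8) → ends 48
gid at 48 (size 1, align 1) → ends 49
pad 7 to align 8 for lock
lock at 56 (size 8, align 8) → ends 64
total 64 bytes, alignment 8
data bytes 51, size 64 → padding 13

13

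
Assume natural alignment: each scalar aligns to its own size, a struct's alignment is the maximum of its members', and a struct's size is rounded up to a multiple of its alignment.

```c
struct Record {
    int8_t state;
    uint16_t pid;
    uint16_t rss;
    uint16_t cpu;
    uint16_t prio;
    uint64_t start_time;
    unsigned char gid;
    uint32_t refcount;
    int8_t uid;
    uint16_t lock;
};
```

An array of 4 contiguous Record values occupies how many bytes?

state at 0 (size 1, align 1) → ends 1
pad 1 to align 2 for pid
pid at 2 (size 2, align 2) → ends 4
rss at 4 (size 2, align 2) → ends 6
cpu at 6 (size 2, align 2) → ends 8
prio at 8 (size 2, align 2) → ends 10
pad 6 to align 8 for start_time
start_time at 16 (size 8, align 8) → ends 24
gid at 24 (size 1, align 1) → ends 25
pad 3 to align 4 for refcount
refcount at 28 (size 4, align 4) → ends 32
uid at 32 (size 1, align 1) → ends 33
pad 1 to align 2 for lock
lock at 34 (size 2, align 2) → ends 36
tail pad 4 to reach multiple of 8
total 40 bytes, alignment 8
array of 4: 4 × 40 = 160

160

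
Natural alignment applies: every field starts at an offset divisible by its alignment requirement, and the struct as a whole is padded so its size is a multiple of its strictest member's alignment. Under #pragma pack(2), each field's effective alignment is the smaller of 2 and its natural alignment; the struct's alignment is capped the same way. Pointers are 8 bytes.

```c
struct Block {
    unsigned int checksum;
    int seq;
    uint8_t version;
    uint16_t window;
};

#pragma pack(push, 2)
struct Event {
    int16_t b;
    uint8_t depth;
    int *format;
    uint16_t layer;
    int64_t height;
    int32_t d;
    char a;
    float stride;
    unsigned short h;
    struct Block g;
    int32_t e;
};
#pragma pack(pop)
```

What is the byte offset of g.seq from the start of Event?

Block: 0..4  checksum  (4B, 4-aligned); 4..8  seq  (4B, 4-aligned); 8..9  version  (1B, 1-aligned); 9..10  -- padding (1B); 10..12  window  (2B, 2-aligned); sizeof = 12, alignof = 4
0..2  b  (2B, 2-aligned)
2..3  depth  (1B, 1-aligned)
3..4  -- padding (1B)
4..12  format  (8B, 2-aligned)
12..14  layer  (2B, 2-aligned)
14..22  height  (8B, 2-aligned)
22..26  d  (4B, 2-aligned)
26..27  a  (1B, 1-aligned)
27..28  -- padding (1B)
28..32  stride  (4B, 2-aligned)
32..34  h  (2B, 2-aligned)
34..46  g  (12B, 2-aligned)
within Block: seq at 4
34 + 4 = 38

38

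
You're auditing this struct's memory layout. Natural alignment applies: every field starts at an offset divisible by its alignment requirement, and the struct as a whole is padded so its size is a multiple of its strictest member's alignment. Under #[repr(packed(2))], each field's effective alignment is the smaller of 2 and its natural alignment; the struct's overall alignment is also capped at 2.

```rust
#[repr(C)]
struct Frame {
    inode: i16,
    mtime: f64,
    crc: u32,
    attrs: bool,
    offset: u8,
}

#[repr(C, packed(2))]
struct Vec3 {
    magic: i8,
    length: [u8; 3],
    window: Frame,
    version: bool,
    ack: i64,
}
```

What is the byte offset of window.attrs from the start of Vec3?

24

Frame: @0: inode [2B, align 2] → 2; +6 pad (align 8); @8: mtime [8B, align 8] → 16; @16: crc [4B, align 4] → 20; @20: attrs [1B, align 1] → 21; @21: offset [1B, align 1] → 22; +2 tail pad (align 8); size 24, align 8
@0: magic [1B, align 1] → 1
@1: length [3B, align 1] → 4
@4: window [24B, align 2] → 28
within Frame: attrs at 20
4 + 20 = 24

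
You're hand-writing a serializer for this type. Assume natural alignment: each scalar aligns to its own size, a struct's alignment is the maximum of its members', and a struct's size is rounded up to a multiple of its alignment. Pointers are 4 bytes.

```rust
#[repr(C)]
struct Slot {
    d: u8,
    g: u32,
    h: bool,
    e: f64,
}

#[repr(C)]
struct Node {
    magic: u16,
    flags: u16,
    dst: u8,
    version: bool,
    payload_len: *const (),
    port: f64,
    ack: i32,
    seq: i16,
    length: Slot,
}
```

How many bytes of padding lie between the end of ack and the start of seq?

0

Slot: 0..1  d  (1B, 1-aligned); 1..4  -- padding (3B); 4..8  g  (4B, 4-aligned); 8..9  h  (1B, 1-aligned); 9..16  -- padding (7B); 16..24  e  (8B, 8-aligned); sizeof = 24, alignof = 8
0..2  magic  (2B, 2-aligned)
2..4  flags  (2B, 2-aligned)
4..5  dst  (1B, 1-aligned)
5..6  version  (1B, 1-aligned)
6..8  -- padding (2B)
8..12  payload_len  (4B, 4-aligned)
12..16  -- padding (4B)
16..24  port  (8B, 8-aligned)
24..28  ack  (4B, 4-aligned)
28..30  seq  (2B, 2-aligned)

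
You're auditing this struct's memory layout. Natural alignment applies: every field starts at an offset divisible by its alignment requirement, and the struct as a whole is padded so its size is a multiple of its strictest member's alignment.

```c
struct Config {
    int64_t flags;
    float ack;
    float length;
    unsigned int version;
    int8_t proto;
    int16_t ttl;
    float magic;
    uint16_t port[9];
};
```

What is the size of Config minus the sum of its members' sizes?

3

0..8  flags  (8B, 8-aligned)
8..12  ack  (4B, 4-aligned)
12..16  length  (4B, 4-aligned)
16..20  version  (4B, 4-aligned)
20..21  proto  (1B, 1-aligned)
21..22  -- padding (1B)
22..24  ttl  (2B, 2-aligned)
24..28  magic  (4B, 4-aligned)
28..46  port  (18B, 2-aligned)
46..48  -- tail padding (2B)
sizeof = 48, alignof = 8
data bytes 45, size 48 → padding 3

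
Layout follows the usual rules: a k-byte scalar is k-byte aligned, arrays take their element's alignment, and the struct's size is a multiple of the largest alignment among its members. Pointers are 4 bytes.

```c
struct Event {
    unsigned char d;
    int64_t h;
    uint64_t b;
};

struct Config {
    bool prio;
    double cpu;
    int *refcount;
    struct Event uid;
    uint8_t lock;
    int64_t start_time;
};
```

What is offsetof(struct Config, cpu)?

Event: @0: d [1B, align 1] → 1; +7 pad (align 8); @8: h [8B, align 8] → 16; @16: b [8B, align 8] → 24; size 24, align 8
@0: prio [1B, align 1] → 1
+7 pad (align 8)
@8: cpu [8B, align 8] → 16

8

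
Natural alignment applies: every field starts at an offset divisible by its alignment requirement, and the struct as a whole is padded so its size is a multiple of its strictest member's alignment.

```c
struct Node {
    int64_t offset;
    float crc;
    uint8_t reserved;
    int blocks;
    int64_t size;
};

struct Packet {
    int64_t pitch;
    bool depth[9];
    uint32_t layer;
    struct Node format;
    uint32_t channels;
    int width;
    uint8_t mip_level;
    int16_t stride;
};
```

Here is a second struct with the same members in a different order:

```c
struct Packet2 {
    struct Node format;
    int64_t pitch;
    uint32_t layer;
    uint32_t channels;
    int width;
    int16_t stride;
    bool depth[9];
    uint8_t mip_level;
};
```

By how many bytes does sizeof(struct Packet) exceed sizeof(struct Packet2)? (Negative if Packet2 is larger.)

Node: offset at 0 (size 8, align 8) → ends 8; crc at 8 (size 4, align 4) → ends 12; reserved at 12 (size 1, align 1) → ends 13; pad 3 to align 4 for blocks; blocks at 16 (size 4, align 4) → ends 20; pad 4 to align 8 for size; size at 24 (size 8, align 8) → ends 32; total 32 bytes, alignment 8
pitch at 0 (size 8, align 8) → ends 8
depth at 8 (size 9, align 1) → ends 17
pad 3 to align 4 for layer
layer at 20 (size 4, align 4) → ends 24
format at 24 (size 32, align 8) → ends 56
channels at 56 (size 4, align 4) → ends 60
width at 60 (size 4, align 4) → ends 64
mip_level at 64 (size 1, align 1) → ends 65
pad 1 to align 2 for stride
stride at 66 (size 2, align 2) → ends 68
tail pad 4 to reach multiple of 8
total 72 bytes, alignment 8
— Packet2 —
format at 0 (size 32, align 8) → ends 32
pitch at 32 (size 8, align 8) → ends 40
layer at 40 (size 4, align 4) → ends 44
channels at 44 (size 4, align 4) → ends 48
width at 48 (size 4, align 4) → ends 52
stride at 52 (size 2, align 2) → ends 54
depth at 54 (size 9, align 1) → ends 63
mip_level at 63 (size 1, align 1) → ends 64
total 64 bytes, alignment 8
72 − 64 = 8

8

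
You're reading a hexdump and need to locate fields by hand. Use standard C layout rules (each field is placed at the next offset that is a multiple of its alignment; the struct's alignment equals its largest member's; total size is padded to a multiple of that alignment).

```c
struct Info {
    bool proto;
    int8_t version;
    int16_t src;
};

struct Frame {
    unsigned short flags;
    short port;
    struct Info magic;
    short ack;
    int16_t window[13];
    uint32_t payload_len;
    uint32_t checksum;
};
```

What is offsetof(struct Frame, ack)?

8

Info: @0: proto [1B, align 1] → 1; @1: version [1B, align 1] → 2; @2: src [2B, align 2] → 4; size 4, align 2
@0: flags [2B, align 2] → 2
@2: port [2B, align 2] → 4
@4: magic [4B, align 2] → 8
@8: ack [2B, align 2] → 10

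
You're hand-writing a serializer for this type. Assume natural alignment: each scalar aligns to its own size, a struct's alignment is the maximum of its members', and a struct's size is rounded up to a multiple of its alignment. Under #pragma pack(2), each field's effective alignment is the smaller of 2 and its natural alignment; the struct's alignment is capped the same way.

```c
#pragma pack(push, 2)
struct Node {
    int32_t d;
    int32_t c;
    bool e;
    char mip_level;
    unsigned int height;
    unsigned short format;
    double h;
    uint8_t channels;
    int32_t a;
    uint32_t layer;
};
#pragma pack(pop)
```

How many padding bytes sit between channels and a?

1

@0: d [4B, align 2] → 4
@4: c [4B, align 2] → 8
@8: e [1B, align 1] → 9
@9: mip_level [1B, align 1] → 10
@10: height [4B, align 2] → 14
@14: format [2B, align 2] → 16
@16: h [8B, align 2] → 24
@24: channels [1B, align 1] → 25
+1 pad (align 2)
@26: a [4B, align 2] → 30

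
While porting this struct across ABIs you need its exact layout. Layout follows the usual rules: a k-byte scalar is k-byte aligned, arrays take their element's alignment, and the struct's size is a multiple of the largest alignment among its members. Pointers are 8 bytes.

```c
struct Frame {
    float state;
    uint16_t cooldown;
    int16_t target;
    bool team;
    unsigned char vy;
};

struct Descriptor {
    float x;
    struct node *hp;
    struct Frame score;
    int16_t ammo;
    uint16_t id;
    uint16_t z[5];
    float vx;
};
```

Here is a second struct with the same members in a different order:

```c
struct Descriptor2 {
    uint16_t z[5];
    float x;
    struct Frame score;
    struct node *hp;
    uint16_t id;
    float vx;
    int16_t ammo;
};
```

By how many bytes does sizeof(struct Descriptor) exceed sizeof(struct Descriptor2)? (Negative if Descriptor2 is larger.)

-8

Frame: state at 0 (size 4, align 4) → ends 4; cooldown at 4 (size 2, align 2) → ends 6; target at 6 (size 2, align 2) → ends 8; team at 8 (size 1, align 1) → ends 9; vy at 9 (size 1, align 1) → ends 10; tail pad 2 to reach multiple of 4; total 12 bytes, alignment 4
x at 0 (size 4, align 4) → ends 4
pad 4 to align 8 for hp
hp at 8 (size 8, align 8) → ends 16
score at 16 (size 12, align 4) → ends 28
ammo at 28 (size 2, align 2) → ends 30
id at 30 (size 2, align 2) → ends 32
z at 32 (size 10, align 2) → ends 42
pad 2 to align 4 for vx
vx at 44 (size 4, align 4) → ends 48
total 48 bytes, alignment 8
— Descriptor2 —
z at 0 (size 10, align 2) → ends 10
pad 2 to align 4 for x
x at 12 (size 4, align 4) → ends 16
score at 16 (size 12, align 4) → ends 28
pad 4 to align 8 for hp
hp at 32 (size 8, align 8) → ends 40
id at 40 (size 2, align 2) → ends 42
pad 2 to align 4 for vx
vx at 44 (size 4, align 4) → ends 48
ammo at 48 (size 2, align 2) → ends 50
tail pad 6 to reach multiple of 8
total 56 bytes, alignment 8
48 − 56 = -8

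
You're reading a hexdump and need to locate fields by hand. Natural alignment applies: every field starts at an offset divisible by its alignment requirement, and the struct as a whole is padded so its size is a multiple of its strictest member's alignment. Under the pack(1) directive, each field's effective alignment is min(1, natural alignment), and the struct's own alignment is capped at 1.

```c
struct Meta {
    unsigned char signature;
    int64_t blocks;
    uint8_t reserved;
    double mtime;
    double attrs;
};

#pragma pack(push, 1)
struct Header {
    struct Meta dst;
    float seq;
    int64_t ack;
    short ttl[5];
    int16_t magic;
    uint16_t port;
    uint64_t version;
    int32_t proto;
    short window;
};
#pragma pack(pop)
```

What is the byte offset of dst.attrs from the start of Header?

32

Meta: signature at 0 (size 1, align 1) → ends 1; pad 7 to align 8 for blocks; blocks at 8 (size 8, align 8) → ends 16; reserved at 16 (size 1, align 1) → ends 17; pad 7 to align 8 for mtime; mtime at 24 (size 8, align 8) → ends 32; attrs at 32 (size 8, align 8) → ends 40; total 40 bytes, alignment 8
dst at 0 (size 40, align 1) → ends 40
within Meta: attrs at 32
0 + 32 = 32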